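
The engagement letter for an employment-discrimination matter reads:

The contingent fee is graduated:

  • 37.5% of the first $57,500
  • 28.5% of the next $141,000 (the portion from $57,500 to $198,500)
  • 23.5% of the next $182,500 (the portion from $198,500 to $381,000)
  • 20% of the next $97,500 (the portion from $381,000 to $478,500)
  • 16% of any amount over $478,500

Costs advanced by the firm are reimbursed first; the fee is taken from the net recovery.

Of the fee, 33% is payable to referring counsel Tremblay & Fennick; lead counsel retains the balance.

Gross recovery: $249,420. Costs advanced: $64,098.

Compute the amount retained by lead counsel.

Fee base (net of costs): $249,420 − $64,098 = $185,322
First $57,500 at 37.5% = $21,562.50
Remaining $127,822 at 28.5% = $36,429.27
Fee: $21,562.50 + $36,429.27 = $57,991.77
Referral share: 33% of $57,991.77 = $19,137.28; lead counsel retains $57,991.77 − $19,137.28 = $38,854.49.

$38,854.49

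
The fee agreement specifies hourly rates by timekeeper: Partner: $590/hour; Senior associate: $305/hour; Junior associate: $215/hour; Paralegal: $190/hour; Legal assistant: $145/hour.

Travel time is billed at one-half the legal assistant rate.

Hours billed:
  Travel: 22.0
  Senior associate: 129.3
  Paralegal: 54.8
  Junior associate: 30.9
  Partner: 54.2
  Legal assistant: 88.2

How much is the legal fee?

$102,854.00

Partner: 54.2 × $590 = $31,978.00
Senior associate: 129.3 × $305 = $39,436.50
Junior associate: 30.9 × $215 = $6,643.50
Paralegal: 54.8 × $190 = $10,412.00
Legal assistant: 88.2 × $145 = $12,789.00
Subtotal: $31,978.00 + $39,436.50 + $6,643.50 + $10,412.00 + $12,789.00 = $101,259.00
Travel: 22.0 × ($145 ÷ 2) = 22.0 × $72.50 = $1,595.00
Total: $101,259.00 + $1,595.00 = $102,854.00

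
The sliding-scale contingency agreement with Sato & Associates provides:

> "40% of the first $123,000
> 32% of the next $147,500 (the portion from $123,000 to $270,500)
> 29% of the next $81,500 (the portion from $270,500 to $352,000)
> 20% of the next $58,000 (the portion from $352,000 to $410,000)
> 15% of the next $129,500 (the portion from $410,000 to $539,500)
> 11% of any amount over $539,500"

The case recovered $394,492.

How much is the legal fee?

First $123,000 at 40% = $49,200.00
Next $147,500 at 32% = $47,200.00
Next $81,500 at 29% = $23,635.00
Remaining $42,492 at 20% = $8,498.40
Fee: $49,200.00 + $47,200.00 + $23,635.00 + $8,498.40 = $128,533.40

$128,533.40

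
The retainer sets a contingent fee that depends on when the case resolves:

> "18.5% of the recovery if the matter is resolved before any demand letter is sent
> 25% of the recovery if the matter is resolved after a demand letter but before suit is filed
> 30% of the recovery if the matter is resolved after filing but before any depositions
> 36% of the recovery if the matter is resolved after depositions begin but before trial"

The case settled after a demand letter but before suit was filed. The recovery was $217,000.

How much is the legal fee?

The matter settled after a demand letter but before suit was filed, so the 25% rate applies.
$217,000 × 25% = $54,250.00

$54,250.00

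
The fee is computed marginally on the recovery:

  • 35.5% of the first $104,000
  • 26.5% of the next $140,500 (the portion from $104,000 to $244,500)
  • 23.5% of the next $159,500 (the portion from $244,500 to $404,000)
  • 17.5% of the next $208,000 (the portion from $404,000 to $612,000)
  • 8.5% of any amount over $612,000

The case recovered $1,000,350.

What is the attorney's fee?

First $104,000 at 35.5% = $36,920.00
Next $140,500 at 26.5% = $37,232.50
Next $159,500 at 23.5% = $37,482.50
Next $208,000 at 17.5% = $36,400.00
Remaining $388,350 at 8.5% = $33,009.75
Fee: $36,920.00 + $37,232.50 + $37,482.50 + $36,400.00 + $33,009.75 = $181,044.75

$181,044.75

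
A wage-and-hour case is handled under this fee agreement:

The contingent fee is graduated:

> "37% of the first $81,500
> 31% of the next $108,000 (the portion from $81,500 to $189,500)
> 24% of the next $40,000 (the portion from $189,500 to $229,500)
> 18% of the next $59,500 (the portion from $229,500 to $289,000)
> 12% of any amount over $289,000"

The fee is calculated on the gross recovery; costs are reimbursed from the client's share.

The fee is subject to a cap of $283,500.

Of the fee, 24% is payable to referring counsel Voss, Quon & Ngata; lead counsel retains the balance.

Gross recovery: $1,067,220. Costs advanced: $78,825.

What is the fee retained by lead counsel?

$134,771.86

Fee base is the gross recovery, $1,067,220; costs are reimbursed separately.
First $81,500 at 37% = $30,155.00
Next $108,000 at 31% = $33,480.00
Next $40,000 at 24% = $9,600.00
Next $59,500 at 18% = $10,710.00
Remaining $778,220 at 12% = $93,386.40
Fee: $30,155.00 + $33,480.00 + $9,600.00 + $10,710.00 + $93,386.40 = $177,331.40
$177,331.40 is under the $283,500 cap.
Referral share: 24% of $177,331.40 = $42,559.54; lead counsel retains $177,331.40 − $42,559.54 = $134,771.86.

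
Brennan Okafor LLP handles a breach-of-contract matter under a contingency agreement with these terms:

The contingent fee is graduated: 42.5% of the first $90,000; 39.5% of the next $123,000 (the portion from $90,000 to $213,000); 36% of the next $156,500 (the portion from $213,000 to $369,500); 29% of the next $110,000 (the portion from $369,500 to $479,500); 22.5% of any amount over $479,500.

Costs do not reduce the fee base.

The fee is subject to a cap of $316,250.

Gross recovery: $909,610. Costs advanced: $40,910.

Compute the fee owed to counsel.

$271,849.75

Fee base is the gross recovery, $909,610; costs are reimbursed separately.
First $90,000 at 42.5% = $38,250.00
Next $123,000 at 39.5% = $48,585.00
Next $156,500 at 36% = $56,340.00
Next $110,000 at 29% = $31,900.00
Remaining $430,110 at 22.5% = $96,774.75
Fee: $38,250.00 + $48,585.00 + $56,340.00 + $31,900.00 + $96,774.75 = $271,849.75
$271,849.75 is under the $316,250 cap.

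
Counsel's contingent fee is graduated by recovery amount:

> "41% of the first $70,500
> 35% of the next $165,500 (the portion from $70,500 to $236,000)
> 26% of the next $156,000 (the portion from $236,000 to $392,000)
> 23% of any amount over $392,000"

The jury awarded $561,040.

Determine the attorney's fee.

First $70,500 at 41% = $28,905.00
Next $165,500 at 35% = $57,925.00
Next $156,000 at 26% = $40,560.00
Remaining $169,040 at 23% = $38,879.20
Fee: $28,905.00 + $57,925.00 + $40,560.00 + $38,879.20 = $166,269.20

$166,269.20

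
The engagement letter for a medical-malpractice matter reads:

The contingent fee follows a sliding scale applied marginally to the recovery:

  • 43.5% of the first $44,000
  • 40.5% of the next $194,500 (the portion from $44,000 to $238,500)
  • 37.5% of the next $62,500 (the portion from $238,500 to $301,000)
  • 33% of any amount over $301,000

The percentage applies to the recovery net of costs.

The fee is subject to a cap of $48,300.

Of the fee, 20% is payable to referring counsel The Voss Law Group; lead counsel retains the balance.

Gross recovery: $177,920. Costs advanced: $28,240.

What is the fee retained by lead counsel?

Fee base (net of costs): $177,920 − $28,240 = $149,680
First $44,000 at 43.5% = $19,140.00
Remaining $105,680 at 40.5% = $42,800.40
Fee: $19,140.00 + $42,800.40 = $61,940.40
$61,940.40 exceeds the $48,300 cap, so the fee is capped at $48,300.00.
Referral share: 20% of $48,300.00 = $9,660.00; lead counsel retains $48,300.00 − $9,660.00 = $38,640.00.

$38,640.00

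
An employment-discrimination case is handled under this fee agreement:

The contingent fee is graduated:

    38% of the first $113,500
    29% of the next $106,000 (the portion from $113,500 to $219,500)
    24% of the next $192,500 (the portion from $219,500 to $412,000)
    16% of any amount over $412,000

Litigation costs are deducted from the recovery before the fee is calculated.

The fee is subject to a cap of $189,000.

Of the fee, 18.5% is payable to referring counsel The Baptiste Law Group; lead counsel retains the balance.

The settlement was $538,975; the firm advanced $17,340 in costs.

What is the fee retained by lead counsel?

$112,153.45

Fee base (net of costs): $538,975 − $17,340 = $521,635
First $113,500 at 38% = $43,130.00
Next $106,000 at 29% = $30,740.00
Next $192,500 at 24% = $46,200.00
Remaining $109,635 at 16% = $17,541.60
Fee: $43,130.00 + $30,740.00 + $46,200.00 + $17,541.60 = $137,611.60
$137,611.60 is under the $189,000 cap.
Referral share: 18.5% of $137,611.60 = $25,458.15; lead counsel retains $137,611.60 − $25,458.15 = $112,153.45.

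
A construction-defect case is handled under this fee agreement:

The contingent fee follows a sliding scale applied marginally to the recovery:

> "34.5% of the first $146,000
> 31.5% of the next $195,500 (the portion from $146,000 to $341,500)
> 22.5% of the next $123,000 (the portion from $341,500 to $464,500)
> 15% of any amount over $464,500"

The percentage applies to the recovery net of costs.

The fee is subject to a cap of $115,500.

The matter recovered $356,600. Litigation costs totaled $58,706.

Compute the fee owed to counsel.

Fee base (net of costs): $356,600 − $58,706 = $297,894
First $146,000 at 34.5% = $50,370.00
Remaining $151,894 at 31.5% = $47,846.61
Fee: $50,370.00 + $47,846.61 = $98,216.61
$98,216.61 is under the $115,500 cap.

$98,216.61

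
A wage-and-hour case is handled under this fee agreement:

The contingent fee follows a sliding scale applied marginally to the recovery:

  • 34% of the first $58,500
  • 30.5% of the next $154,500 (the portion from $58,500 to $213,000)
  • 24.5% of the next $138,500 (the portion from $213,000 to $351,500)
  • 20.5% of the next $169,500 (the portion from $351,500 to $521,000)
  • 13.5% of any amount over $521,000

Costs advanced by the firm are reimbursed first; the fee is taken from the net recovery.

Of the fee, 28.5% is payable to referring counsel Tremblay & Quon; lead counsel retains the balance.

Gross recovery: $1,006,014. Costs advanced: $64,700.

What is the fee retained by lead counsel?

Fee base (net of costs): $1,006,014 − $64,700 = $941,314
First $58,500 at 34% = $19,890.00
Next $154,500 at 30.5% = $47,122.50
Next $138,500 at 24.5% = $33,932.50
Next $169,500 at 20.5% = $34,747.50
Remaining $420,314 at 13.5% = $56,742.39
Fee: $19,890.00 + $47,122.50 + $33,932.50 + $34,747.50 + $56,742.39 = $192,434.89
Referral share: 28.5% of $192,434.89 = $54,843.94; lead counsel retains $192,434.89 − $54,843.94 = $137,590.95.

$137,590.95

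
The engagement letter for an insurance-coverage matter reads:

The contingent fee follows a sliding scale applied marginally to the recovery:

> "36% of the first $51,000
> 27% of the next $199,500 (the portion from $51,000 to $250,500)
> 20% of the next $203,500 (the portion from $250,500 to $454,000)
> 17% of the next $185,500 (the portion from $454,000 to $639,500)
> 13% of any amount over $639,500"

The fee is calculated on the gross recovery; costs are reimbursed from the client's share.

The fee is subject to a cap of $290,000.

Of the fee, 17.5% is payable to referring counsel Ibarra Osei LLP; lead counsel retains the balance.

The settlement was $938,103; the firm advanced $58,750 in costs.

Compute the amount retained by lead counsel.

Fee base is the gross recovery, $938,103; costs are reimbursed separately.
First $51,000 at 36% = $18,360.00
Next $199,500 at 27% = $53,865.00
Next $203,500 at 20% = $40,700.00
Next $185,500 at 17% = $31,535.00
Remaining $298,603 at 13% = $38,818.39
Fee: $18,360.00 + $53,865.00 + $40,700.00 + $31,535.00 + $38,818.39 = $183,278.39
$183,278.39 is under the $290,000 cap.
Referral share: 17.5% of $183,278.39 = $32,073.72; lead counsel retains $183,278.39 − $32,073.72 = $151,204.67.

$151,204.67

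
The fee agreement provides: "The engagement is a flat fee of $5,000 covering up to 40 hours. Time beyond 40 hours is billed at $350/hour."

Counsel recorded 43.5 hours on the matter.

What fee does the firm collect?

Flat fee: $5,000.00
Excess hours: 43.5 − 40 = 3.5
Overrun: 3.5 × $350 = $1,225.00
Total: $5,000.00 + $1,225.00 = $6,225.00

$6,225.00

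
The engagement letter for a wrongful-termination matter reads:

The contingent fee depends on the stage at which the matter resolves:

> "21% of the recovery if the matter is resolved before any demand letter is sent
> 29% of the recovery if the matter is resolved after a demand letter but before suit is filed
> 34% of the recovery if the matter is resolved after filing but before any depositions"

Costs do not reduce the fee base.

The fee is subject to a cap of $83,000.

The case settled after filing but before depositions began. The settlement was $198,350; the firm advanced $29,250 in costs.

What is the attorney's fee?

$67,439.00

Fee base is the gross recovery, $198,350; costs are reimbursed separately.
The matter settled after filing but before depositions began, so the 34% rate applies.
$198,350 × 34% = $67,439.00
$67,439.00 is under the $83,000 cap.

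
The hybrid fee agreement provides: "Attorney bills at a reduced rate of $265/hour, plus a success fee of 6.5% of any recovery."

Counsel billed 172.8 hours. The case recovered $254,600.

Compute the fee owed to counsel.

$62,341.00

Hourly: 172.8 × $265 = $45,792.00
Success fee: 6.5% of $254,600 = $16,549.00
Total: $45,792.00 + $16,549.00 = $62,341.00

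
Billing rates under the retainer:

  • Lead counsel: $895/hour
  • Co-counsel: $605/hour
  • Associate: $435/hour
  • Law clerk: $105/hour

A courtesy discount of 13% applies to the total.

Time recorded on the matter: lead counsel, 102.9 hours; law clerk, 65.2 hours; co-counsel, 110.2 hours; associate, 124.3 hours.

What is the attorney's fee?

$191,124.21

Lead counsel: 102.9 × $895 = $92,095.50
Co-counsel: 110.2 × $605 = $66,671.00
Associate: 124.3 × $435 = $54,070.50
Law clerk: 65.2 × $105 = $6,846.00
Subtotal: $219,683.00
Less 13% discount: −$28,558.79
Total: $219,683.00 − $28,558.79 = $191,124.21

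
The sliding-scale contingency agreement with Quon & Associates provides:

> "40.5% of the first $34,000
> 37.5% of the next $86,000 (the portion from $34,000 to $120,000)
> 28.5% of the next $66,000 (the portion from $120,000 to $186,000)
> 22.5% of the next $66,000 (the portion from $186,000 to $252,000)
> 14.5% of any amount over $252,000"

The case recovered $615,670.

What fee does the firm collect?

$132,412.15

First $34,000 at 40.5% = $13,770.00
Next $86,000 at 37.5% = $32,250.00
Next $66,000 at 28.5% = $18,810.00
Next $66,000 at 22.5% = $14,850.00
Remaining $363,670 at 14.5% = $52,732.15
Fee: $13,770.00 + $32,250.00 + $18,810.00 + $14,850.00 + $52,732.15 = $132,412.15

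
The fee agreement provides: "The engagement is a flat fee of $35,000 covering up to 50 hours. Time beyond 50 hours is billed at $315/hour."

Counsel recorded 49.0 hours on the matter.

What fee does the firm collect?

49.0 hours is within the 50-hour scope; only the flat fee applies.

$35,000.00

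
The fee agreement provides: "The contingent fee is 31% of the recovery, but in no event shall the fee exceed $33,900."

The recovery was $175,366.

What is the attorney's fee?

31% of $175,366 = $54,363.46
That exceeds the $33,900 cap, so the fee is capped at $33,900.

$33,900.00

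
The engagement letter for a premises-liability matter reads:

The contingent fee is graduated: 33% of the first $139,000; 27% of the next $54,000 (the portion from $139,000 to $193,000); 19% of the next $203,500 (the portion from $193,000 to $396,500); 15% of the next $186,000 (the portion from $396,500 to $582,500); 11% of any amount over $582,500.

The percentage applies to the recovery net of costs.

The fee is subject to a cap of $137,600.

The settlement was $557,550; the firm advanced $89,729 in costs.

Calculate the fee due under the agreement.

$109,813.15

Fee base (net of costs): $557,550 − $89,729 = $467,821
First $139,000 at 33% = $45,870.00
Next $54,000 at 27% = $14,580.00
Next $203,500 at 19% = $38,665.00
Remaining $71,321 at 15% = $10,698.15
Fee: $45,870.00 + $14,580.00 + $38,665.00 + $10,698.15 = $109,813.15
$109,813.15 is under the $137,600 cap.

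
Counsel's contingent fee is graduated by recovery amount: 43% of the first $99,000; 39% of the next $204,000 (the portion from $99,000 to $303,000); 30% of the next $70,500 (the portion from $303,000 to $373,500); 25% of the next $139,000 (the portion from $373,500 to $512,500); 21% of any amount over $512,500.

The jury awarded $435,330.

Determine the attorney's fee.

$158,737.50

First $99,000 at 43% = $42,570.00
Next $204,000 at 39% = $79,560.00
Next $70,500 at 30% = $21,150.00
Remaining $61,830 at 25% = $15,457.50
Fee: $42,570.00 + $79,560.00 + $21,150.00 + $15,457.50 = $158,737.50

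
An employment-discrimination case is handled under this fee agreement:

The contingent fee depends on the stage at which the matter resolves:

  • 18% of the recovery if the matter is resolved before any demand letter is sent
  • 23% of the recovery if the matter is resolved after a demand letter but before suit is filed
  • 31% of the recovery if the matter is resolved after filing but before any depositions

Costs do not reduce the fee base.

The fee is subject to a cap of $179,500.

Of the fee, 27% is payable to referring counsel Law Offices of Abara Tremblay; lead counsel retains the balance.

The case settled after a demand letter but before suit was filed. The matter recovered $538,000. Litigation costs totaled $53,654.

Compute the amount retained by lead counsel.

$90,330.20

Fee base is the gross recovery, $538,000; costs are reimbursed separately.
The matter settled after a demand letter but before suit was filed, so the 23% rate applies.
$538,000 × 23% = $123,740.00
$123,740.00 is under the $179,500 cap.
Referral share: 27% of $123,740.00 = $33,409.80; lead counsel retains $123,740.00 − $33,409.80 = $90,330.20.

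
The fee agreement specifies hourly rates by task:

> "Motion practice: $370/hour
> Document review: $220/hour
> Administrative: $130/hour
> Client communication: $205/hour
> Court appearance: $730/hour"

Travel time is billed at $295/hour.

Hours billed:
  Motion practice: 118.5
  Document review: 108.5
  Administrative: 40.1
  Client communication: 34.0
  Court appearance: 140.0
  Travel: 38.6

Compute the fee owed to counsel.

$193,485.00

Motion practice: 118.5 × $370 = $43,845.00
Document review: 108.5 × $220 = $23,870.00
Administrative: 40.1 × $130 = $5,213.00
Client communication: 34.0 × $205 = $6,970.00
Court appearance: 140.0 × $730 = $102,200.00
Subtotal: $43,845.00 + $23,870.00 + $5,213.00 + $6,970.00 + $102,200.00 = $182,098.00
Travel: 38.6 × $295 = $11,387.00
Total: $182,098.00 + $11,387.00 = $193,485.00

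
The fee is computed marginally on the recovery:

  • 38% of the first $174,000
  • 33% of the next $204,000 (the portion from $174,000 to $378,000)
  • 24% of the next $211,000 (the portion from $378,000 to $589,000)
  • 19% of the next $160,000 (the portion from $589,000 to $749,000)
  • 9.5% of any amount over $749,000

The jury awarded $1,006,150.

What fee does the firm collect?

First $174,000 at 38% = $66,120.00
Next $204,000 at 33% = $67,320.00
Next $211,000 at 24% = $50,640.00
Next $160,000 at 19% = $30,400.00
Remaining $257,150 at 9.5% = $24,429.25
Fee: $66,120.00 + $67,320.00 + $50,640.00 + $30,400.00 + $24,429.25 = $238,909.25

$238,909.25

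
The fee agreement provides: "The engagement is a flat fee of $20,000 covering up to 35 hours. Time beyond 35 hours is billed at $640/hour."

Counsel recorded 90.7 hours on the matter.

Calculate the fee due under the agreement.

Flat fee: $20,000.00
Excess hours: 90.7 − 35 = 55.7
Overrun: 55.7 × $640 = $35,648.00
Total: $20,000.00 + $35,648.00 = $55,648.00

$55,648.00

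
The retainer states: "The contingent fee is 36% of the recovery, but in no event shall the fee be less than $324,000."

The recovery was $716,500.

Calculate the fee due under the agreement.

$324,000.00

36% of $716,500 = $257,940.00
That is below the $324,000 minimum, so the minimum applies.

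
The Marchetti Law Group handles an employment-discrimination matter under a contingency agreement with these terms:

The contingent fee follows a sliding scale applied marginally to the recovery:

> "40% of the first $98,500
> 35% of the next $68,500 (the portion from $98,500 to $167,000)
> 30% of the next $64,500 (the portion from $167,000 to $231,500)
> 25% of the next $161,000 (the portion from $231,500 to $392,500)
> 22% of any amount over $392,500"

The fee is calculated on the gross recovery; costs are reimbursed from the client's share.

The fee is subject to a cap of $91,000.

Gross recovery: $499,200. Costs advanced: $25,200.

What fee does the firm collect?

Fee base is the gross recovery, $499,200; costs are reimbursed separately.
First $98,500 at 40% = $39,400.00
Next $68,500 at 35% = $23,975.00
Next $64,500 at 30% = $19,350.00
Next $161,000 at 25% = $40,250.00
Remaining $106,700 at 22% = $23,474.00
Fee: $39,400.00 + $23,975.00 + $19,350.00 + $40,250.00 + $23,474.00 = $146,449.00
$146,449.00 exceeds the $91,000 cap, so the fee is capped at $91,000.00.

$91,000.00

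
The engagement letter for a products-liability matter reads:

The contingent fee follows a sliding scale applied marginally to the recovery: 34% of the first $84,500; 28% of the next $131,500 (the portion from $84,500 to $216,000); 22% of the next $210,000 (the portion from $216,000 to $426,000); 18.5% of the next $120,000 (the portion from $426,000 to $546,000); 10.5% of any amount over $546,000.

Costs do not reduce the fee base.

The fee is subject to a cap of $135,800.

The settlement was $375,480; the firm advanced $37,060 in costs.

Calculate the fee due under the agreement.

Fee base is the gross recovery, $375,480; costs are reimbursed separately.
First $84,500 at 34% = $28,730.00
Next $131,500 at 28% = $36,820.00
Remaining $159,480 at 22% = $35,085.60
Fee: $28,730.00 + $36,820.00 + $35,085.60 = $100,635.60
$100,635.60 is under the $135,800 cap.

$100,635.60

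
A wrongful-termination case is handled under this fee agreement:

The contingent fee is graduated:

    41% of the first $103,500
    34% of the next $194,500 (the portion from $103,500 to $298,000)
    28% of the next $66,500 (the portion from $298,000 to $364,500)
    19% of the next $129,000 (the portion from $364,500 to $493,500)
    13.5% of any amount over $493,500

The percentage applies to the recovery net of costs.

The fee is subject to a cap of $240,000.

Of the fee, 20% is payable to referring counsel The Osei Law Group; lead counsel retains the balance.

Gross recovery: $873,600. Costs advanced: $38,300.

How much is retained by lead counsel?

$158,270.40

Fee base (net of costs): $873,600 − $38,300 = $835,300
First $103,500 at 41% = $42,435.00
Next $194,500 at 34% = $66,130.00
Next $66,500 at 28% = $18,620.00
Next $129,000 at 19% = $24,510.00
Remaining $341,800 at 13.5% = $46,143.00
Fee: $42,435.00 + $66,130.00 + $18,620.00 + $24,510.00 + $46,143.00 = $197,838.00
$197,838.00 is under the $240,000 cap.
Referral share: 20% of $197,838.00 = $39,567.60; lead counsel retains $197,838.00 − $39,567.60 = $158,270.40.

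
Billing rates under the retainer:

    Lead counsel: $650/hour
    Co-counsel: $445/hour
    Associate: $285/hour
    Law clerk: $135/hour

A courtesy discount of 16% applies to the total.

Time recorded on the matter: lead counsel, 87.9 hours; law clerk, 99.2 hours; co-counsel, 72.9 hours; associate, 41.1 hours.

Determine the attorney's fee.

$96,332.04

Lead counsel: 87.9 × $650 = $57,135.00
Co-counsel: 72.9 × $445 = $32,440.50
Associate: 41.1 × $285 = $11,713.50
Law clerk: 99.2 × $135 = $13,392.00
Subtotal: $114,681.00
Less 16% discount: −$18,348.96
Total: $114,681.00 − $18,348.96 = $96,332.04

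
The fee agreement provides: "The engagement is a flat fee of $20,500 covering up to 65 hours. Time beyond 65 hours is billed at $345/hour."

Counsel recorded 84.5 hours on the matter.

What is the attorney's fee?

Flat fee: $20,500.00
Excess hours: 84.5 − 65 = 19.5
Overrun: 19.5 × $345 = $6,727.50
Total: $20,500.00 + $6,727.50 = $27,227.50

$27,227.50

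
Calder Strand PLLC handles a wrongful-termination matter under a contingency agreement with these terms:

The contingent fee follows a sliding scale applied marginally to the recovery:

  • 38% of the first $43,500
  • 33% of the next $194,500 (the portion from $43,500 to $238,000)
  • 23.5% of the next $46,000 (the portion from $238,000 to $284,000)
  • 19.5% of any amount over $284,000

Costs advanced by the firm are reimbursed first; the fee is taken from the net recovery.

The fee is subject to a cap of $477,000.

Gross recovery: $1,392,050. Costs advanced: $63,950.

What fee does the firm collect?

$295,124.50

Fee base (net of costs): $1,392,050 − $63,950 = $1,328,100
First $43,500 at 38% = $16,530.00
Next $194,500 at 33% = $64,185.00
Next $46,000 at 23.5% = $10,810.00
Remaining $1,044,100 at 19.5% = $203,599.50
Fee: $16,530.00 + $64,185.00 + $10,810.00 + $203,599.50 = $295,124.50
$295,124.50 is under the $477,000 cap.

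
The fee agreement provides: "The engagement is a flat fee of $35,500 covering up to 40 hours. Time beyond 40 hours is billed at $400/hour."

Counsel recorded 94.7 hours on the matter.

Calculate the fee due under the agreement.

$57,380.00

Flat fee: $35,500.00
Excess hours: 94.7 − 40 = 54.7
Overrun: 54.7 × $400 = $21,880.00
Total: $35,500.00 + $21,880.00 = $57,380.00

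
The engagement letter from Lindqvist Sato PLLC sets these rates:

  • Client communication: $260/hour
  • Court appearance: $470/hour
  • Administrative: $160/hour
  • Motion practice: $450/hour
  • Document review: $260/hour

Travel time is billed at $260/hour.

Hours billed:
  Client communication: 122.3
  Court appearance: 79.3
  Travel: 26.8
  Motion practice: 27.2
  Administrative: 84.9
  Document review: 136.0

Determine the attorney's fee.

$137,221.00

Client communication: 122.3 × $260 = $31,798.00
Court appearance: 79.3 × $470 = $37,271.00
Administrative: 84.9 × $160 = $13,584.00
Motion practice: 27.2 × $450 = $12,240.00
Document review: 136.0 × $260 = $35,360.00
Subtotal: $31,798.00 + $37,271.00 + $13,584.00 + $12,240.00 + $35,360.00 = $130,253.00
Travel: 26.8 × $260 = $6,968.00
Total: $130,253.00 + $6,968.00 = $137,221.00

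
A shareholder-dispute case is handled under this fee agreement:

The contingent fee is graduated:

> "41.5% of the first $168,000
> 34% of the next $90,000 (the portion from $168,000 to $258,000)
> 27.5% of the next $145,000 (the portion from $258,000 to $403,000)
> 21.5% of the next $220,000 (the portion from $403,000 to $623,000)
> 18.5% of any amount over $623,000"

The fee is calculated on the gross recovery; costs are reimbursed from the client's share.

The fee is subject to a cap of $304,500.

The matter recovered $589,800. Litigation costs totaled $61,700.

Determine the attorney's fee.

Fee base is the gross recovery, $589,800; costs are reimbursed separately.
First $168,000 at 41.5% = $69,720.00
Next $90,000 at 34% = $30,600.00
Next $145,000 at 27.5% = $39,875.00
Remaining $186,800 at 21.5% = $40,162.00
Fee: $69,720.00 + $30,600.00 + $39,875.00 + $40,162.00 = $180,357.00
$180,357.00 is under the $304,500 cap.

$180,357.00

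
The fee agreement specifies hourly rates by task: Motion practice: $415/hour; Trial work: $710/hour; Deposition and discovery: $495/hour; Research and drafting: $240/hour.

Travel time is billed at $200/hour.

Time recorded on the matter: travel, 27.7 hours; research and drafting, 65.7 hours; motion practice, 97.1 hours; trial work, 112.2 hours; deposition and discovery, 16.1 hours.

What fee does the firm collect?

$149,236.00

Motion practice: 97.1 × $415 = $40,296.50
Trial work: 112.2 × $710 = $79,662.00
Deposition and discovery: 16.1 × $495 = $7,969.50
Research and drafting: 65.7 × $240 = $15,768.00
Subtotal: $40,296.50 + $79,662.00 + $7,969.50 + $15,768.00 = $143,696.00
Travel: 27.7 × $200 = $5,540.00
Total: $143,696.00 + $5,540.00 = $149,236.00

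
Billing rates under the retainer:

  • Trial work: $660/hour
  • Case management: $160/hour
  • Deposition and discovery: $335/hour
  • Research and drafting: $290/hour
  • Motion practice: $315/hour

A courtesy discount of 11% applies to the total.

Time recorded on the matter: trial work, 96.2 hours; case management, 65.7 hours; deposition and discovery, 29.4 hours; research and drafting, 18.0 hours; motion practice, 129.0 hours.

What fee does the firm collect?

Trial work: 96.2 × $660 = $63,492.00
Case management: 65.7 × $160 = $10,512.00
Deposition and discovery: 29.4 × $335 = $9,849.00
Research and drafting: 18.0 × $290 = $5,220.00
Motion practice: 129.0 × $315 = $40,635.00
Subtotal: $129,708.00
Less 11% discount: −$14,267.88
Total: $129,708.00 − $14,267.88 = $115,440.12

$115,440.12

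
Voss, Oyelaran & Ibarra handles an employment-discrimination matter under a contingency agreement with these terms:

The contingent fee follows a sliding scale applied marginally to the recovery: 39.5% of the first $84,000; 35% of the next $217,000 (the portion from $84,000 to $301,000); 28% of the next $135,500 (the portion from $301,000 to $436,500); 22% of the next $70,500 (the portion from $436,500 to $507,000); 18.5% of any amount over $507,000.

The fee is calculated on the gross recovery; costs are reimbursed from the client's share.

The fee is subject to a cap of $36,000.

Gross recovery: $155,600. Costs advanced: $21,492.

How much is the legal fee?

$36,000.00

Fee base is the gross recovery, $155,600; costs are reimbursed separately.
First $84,000 at 39.5% = $33,180.00
Remaining $71,600 at 35% = $25,060.00
Fee: $33,180.00 + $25,060.00 = $58,240.00
$58,240.00 exceeds the $36,000 cap, so the fee is capped at $36,000.00.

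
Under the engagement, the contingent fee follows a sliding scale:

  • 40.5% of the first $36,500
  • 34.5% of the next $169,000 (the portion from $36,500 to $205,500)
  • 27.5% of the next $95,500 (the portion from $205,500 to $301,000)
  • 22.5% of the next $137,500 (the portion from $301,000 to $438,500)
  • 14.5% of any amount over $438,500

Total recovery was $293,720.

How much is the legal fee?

$97,348.00

First $36,500 at 40.5% = $14,782.50
Next $169,000 at 34.5% = $58,305.00
Remaining $88,220 at 27.5% = $24,260.50
Fee: $14,782.50 + $58,305.00 + $24,260.50 = $97,348.00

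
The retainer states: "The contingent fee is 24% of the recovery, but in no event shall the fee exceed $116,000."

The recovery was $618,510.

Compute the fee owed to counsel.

$116,000.00

24% of $618,510 = $148,442.40
That exceeds the $116,000 cap, so the fee is capped at $116,000.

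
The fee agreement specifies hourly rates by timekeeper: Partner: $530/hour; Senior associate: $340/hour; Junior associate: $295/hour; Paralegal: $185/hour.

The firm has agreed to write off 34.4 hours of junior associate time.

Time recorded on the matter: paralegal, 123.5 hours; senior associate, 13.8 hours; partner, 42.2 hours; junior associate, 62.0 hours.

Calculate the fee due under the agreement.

$58,047.50

Partner: 42.2 × $530 = $22,366.00
Senior associate: 13.8 × $340 = $4,692.00
Junior associate: 62.0 × $295 = $18,290.00
Paralegal: 123.5 × $185 = $22,847.50
Subtotal: $68,195.50
Write-off: 34.4 × $295 = $10,148.00
Total: $68,195.50 − $10,148.00 = $58,047.50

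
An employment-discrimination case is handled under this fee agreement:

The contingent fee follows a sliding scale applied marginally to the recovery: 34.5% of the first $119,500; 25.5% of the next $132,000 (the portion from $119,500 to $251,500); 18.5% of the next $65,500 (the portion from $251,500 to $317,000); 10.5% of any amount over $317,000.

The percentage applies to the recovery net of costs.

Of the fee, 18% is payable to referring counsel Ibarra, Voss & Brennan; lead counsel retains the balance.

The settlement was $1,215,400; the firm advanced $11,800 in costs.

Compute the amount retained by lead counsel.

Fee base (net of costs): $1,215,400 − $11,800 = $1,203,600
First $119,500 at 34.5% = $41,227.50
Next $132,000 at 25.5% = $33,660.00
Next $65,500 at 18.5% = $12,117.50
Remaining $886,600 at 10.5% = $93,093.00
Fee: $41,227.50 + $33,660.00 + $12,117.50 + $93,093.00 = $180,098.00
Referral share: 18% of $180,098.00 = $32,417.64; lead counsel retains $180,098.00 − $32,417.64 = $147,680.36.

$147,680.36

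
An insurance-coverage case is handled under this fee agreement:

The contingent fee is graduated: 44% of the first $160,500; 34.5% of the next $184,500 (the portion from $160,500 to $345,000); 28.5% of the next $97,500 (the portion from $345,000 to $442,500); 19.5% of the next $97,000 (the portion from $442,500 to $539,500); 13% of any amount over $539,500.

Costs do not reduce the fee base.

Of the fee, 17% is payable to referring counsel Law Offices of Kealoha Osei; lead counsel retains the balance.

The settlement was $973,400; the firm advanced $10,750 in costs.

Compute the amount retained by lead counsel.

$197,027.06

Fee base is the gross recovery, $973,400; costs are reimbursed separately.
First $160,500 at 44% = $70,620.00
Next $184,500 at 34.5% = $63,652.50
Next $97,500 at 28.5% = $27,787.50
Next $97,000 at 19.5% = $18,915.00
Remaining $433,900 at 13% = $56,407.00
Fee: $70,620.00 + $63,652.50 + $27,787.50 + $18,915.00 + $56,407.00 = $237,382.00
Referral share: 17% of $237,382.00 = $40,354.94; lead counsel retains $237,382.00 − $40,354.94 = $197,027.06.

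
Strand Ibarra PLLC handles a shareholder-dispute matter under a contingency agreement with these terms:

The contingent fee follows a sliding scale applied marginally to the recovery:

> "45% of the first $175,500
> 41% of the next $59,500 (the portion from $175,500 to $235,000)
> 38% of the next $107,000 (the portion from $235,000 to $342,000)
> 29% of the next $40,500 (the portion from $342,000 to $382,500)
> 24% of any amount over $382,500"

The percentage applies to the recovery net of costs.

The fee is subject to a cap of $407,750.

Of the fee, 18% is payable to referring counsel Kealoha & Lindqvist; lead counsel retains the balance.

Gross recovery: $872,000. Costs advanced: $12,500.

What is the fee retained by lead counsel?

$221,609.10

Fee base (net of costs): $872,000 − $12,500 = $859,500
First $175,500 at 45% = $78,975.00
Next $59,500 at 41% = $24,395.00
Next $107,000 at 38% = $40,660.00
Next $40,500 at 29% = $11,745.00
Remaining $477,000 at 24% = $114,480.00
Fee: $78,975.00 + $24,395.00 + $40,660.00 + $11,745.00 + $114,480.00 = $270,255.00
$270,255.00 is under the $407,750 cap.
Referral share: 18% of $270,255.00 = $48,645.90; lead counsel retains $270,255.00 − $48,645.90 = $221,609.10.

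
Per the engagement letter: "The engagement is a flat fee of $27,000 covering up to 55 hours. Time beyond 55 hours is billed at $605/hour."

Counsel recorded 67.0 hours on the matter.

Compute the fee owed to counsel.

$34,260.00

Flat fee: $27,000.00
Excess hours: 67.0 − 55 = 12.0
Overrun: 12.0 × $605 = $7,260.00
Total: $27,000.00 + $7,260.00 = $34,260.00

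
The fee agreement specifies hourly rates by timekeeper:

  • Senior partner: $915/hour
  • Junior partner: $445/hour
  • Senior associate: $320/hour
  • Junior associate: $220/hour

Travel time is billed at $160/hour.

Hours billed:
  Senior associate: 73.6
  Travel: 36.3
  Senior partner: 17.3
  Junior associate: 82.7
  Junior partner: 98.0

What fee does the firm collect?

Senior partner: 17.3 × $915 = $15,829.50
Junior partner: 98.0 × $445 = $43,610.00
Senior associate: 73.6 × $320 = $23,552.00
Junior associate: 82.7 × $220 = $18,194.00
Subtotal: $15,829.50 + $43,610.00 + $23,552.00 + $18,194.00 = $101,185.50
Travel: 36.3 × $160 = $5,808.00
Total: $101,185.50 + $5,808.00 = $106,993.50

$106,993.50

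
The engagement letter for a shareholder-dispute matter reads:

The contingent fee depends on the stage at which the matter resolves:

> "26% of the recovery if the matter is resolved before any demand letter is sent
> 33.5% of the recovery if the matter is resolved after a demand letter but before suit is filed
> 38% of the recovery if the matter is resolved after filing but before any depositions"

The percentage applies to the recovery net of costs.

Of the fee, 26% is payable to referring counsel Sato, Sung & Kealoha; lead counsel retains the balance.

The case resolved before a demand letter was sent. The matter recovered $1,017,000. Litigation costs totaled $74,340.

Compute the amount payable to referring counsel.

$63,723.82

Fee base (net of costs): $1,017,000 − $74,340 = $942,660
The matter resolved before a demand letter was sent, so the 26% rate applies.
$942,660 × 26% = $245,091.60
Referral share: 26% of $245,091.60 = $63,723.82; lead counsel retains $245,091.60 − $63,723.82 = $181,367.78.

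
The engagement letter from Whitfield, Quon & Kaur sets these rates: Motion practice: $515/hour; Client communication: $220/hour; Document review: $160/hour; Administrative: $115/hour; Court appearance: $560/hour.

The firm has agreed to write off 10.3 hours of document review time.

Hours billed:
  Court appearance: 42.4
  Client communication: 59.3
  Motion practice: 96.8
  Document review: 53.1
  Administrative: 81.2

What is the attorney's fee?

Motion practice: 96.8 × $515 = $49,852.00
Client communication: 59.3 × $220 = $13,046.00
Document review: 53.1 × $160 = $8,496.00
Administrative: 81.2 × $115 = $9,338.00
Court appearance: 42.4 × $560 = $23,744.00
Subtotal: $104,476.00
Write-off: 10.3 × $160 = $1,648.00
Total: $104,476.00 − $1,648.00 = $102,828.00

$102,828.00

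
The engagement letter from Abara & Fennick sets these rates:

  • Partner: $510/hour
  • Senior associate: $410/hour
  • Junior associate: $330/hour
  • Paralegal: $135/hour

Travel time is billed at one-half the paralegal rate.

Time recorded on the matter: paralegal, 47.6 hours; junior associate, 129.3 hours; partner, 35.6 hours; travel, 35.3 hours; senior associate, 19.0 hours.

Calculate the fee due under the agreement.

Partner: 35.6 × $510 = $18,156.00
Senior associate: 19.0 × $410 = $7,790.00
Junior associate: 129.3 × $330 = $42,669.00
Paralegal: 47.6 × $135 = $6,426.00
Subtotal: $18,156.00 + $7,790.00 + $42,669.00 + $6,426.00 = $75,041.00
Travel: 35.3 × ($135 ÷ 2) = 35.3 × $67.50 = $2,382.75
Total: $75,041.00 + $2,382.75 = $77,423.75

$77,423.75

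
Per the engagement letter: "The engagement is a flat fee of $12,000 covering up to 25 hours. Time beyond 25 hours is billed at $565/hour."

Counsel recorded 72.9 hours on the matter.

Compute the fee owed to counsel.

Flat fee: $12,000.00
Excess hours: 72.9 − 25 = 47.9
Overrun: 47.9 × $565 = $27,063.50
Total: $12,000.00 + $27,063.50 = $39,063.50

$39,063.50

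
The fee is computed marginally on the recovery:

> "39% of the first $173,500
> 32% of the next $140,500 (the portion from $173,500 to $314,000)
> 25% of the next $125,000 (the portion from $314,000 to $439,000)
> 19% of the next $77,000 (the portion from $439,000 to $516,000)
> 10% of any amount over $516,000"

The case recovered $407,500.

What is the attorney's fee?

First $173,500 at 39% = $67,665.00
Next $140,500 at 32% = $44,960.00
Remaining $93,500 at 25% = $23,375.00
Fee: $67,665.00 + $44,960.00 + $23,375.00 = $136,000.00

$136,000.00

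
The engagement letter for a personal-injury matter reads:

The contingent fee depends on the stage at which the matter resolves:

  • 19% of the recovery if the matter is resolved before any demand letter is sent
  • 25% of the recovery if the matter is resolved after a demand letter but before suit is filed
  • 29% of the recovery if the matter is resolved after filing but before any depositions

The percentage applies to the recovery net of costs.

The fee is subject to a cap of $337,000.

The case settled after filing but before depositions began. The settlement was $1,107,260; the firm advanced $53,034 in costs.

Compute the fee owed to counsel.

Fee base (net of costs): $1,107,260 − $53,034 = $1,054,226
The matter settled after filing but before depositions began, so the 29% rate applies.
$1,054,226 × 29% = $305,725.54
$305,725.54 is under the $337,000 cap.

$305,725.54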